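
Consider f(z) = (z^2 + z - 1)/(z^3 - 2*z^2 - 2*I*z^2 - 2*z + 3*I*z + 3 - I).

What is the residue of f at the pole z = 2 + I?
3/2 + I/6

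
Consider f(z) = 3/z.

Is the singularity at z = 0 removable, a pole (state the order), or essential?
Write f(z) = g(z)/z with g(z) = 3.
g is entire and g(0) = 3 ≠ 0, so no factor of (z) cancels: the Laurent expansion of f about z = 0 starts at the power -1, i.e. lim_{z→z₀} (z - z₀) f(z) = 3 is finite and nonzero.
So z = 0 is a pole of order 1.

Final answer: pole of order 1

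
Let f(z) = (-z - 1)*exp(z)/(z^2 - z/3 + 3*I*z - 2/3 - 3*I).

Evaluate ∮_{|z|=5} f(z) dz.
By the residue theorem, ∮_C f(z) dz = 2πi · (sum of the residues of f at the poles inside |z| = 5).

The denominator factors as (z + 2/3 + 3*I)*(z - 1), so the singularities of f are simple poles at z = -2/3 - 3*I, z = 1.
  |-2/3 - 3*I|² = 85/9 < 25 = 5², so this pole is inside the contour.
  |1|² = 1 < 25 = 5², so this pole is inside the contour.

With P(z) = (-z - 1)*exp(z) and Q(z) = z^2 - z/3 + 3*I*z - 2/3 - 3*I, each pole is simple, so Res(f, z₀) = P(z₀)/Q'(z₀) with Q'(z) = 2*z - 1/3 + 3*I.
  Res(f, -2/3 - 3*I) = P(-2/3 - 3*I)/Q'(-2/3 - 3*I) = ((-1/3 + 3*I)*exp(-2/3 - 3*I))/(-5/3 - 3*I) = (-38/53 - 27*I/53)*exp(-2/3 - 3*I)
  Res(f, 1) = P(1)/Q'(1) = (-2*exp(1))/(5/3 + 3*I) = exp(1)*(-15/53 + 27*I/53)

Sum of residues inside C: (-38/53 - 27*I/53)*exp(-2/3 - 3*I) + exp(1)*(-15/53 + 27*I/53)
∮_C f(z) dz = 2πi · ((-38/53 - 27*I/53)*exp(-2/3 - 3*I) + exp(1)*(-15/53 + 27*I/53)) = exp(1)*pi*(-54/53 - 30*I/53) + pi*(54/53 - 76*I/53)*exp(-2/3 - 3*I)

Final answer: exp(1)*pi*(-54/53 - 30*I/53) + pi*(54/53 - 76*I/53)*exp(-2/3 - 3*I)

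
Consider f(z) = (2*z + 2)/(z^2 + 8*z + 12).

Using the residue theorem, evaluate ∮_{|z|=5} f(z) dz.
-I*pi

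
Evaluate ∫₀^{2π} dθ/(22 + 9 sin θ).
2*sqrt(403)*pi/403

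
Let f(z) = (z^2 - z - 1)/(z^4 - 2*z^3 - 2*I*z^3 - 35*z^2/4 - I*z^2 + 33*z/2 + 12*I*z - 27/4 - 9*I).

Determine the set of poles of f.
{-3, 1, 1 + I/2, 3 + 3*I/2}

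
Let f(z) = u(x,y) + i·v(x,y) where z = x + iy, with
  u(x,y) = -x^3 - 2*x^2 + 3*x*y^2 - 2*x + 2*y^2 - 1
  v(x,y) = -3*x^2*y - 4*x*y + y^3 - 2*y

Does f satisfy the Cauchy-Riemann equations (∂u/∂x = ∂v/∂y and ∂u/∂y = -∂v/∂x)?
∂u/∂x = -3*x^2 - 4*x + 3*y^2 - 2
∂v/∂y = -3*x^2 - 4*x + 3*y^2 - 2
∂u/∂y = 6*x*y + 4*y
∂v/∂x = -6*x*y - 4*y
∂u/∂x = ∂v/∂y and ∂u/∂y = -∂v/∂x hold identically; f is analytic.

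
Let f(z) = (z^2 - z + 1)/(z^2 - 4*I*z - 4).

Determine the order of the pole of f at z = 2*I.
Factor the denominator:
  z^2 - 4*I*z - 4 = (z - 2*I)^2

The numerator P(z) = z^2 - z + 1 has P(2*I) = -3 - 2*I ≠ 0, so no factor of (z - 2*I) cancels.
Near z = 2*I we can therefore write f(z) = g(z)/(z - 2*I)^2 with g analytic at 2*I and g(2*I) ≠ 0 (g is just the numerator).

Hence z = 2*I is a pole of order 2.

Final answer: 2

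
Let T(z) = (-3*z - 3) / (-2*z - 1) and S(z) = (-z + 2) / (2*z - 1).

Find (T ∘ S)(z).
z + 1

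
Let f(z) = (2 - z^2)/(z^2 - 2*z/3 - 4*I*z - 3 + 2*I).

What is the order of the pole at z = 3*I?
1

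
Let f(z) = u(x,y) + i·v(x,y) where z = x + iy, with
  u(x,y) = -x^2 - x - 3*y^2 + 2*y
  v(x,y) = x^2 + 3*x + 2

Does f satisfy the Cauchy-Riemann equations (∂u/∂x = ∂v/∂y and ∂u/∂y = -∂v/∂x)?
∂u/∂x = -2*x - 1
∂v/∂y = 0
∂u/∂y = 2 - 6*y
∂v/∂x = 2*x + 3
∂u/∂x ≠ ∂v/∂y and ∂u/∂y ≠ -∂v/∂x; the Cauchy-Riemann equations are not satisfied, so f is not analytic.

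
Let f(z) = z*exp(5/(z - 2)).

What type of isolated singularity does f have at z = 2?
Let u = z - 2. Then
  e^(5/u) = Σ_{k≥0} (5)^k/(k!·u^k) = 1 + 5/u + 25/(2*u^2) + 125/(6*u^3) + ...
which has infinitely many negative powers of u, so exp(5/(z - 2)) has an essential singularity at z = 2.
The extra factor z is a nonzero polynomial; if the product had at most a pole at z = 2, dividing by that polynomial would leave exp(5/(z - 2)) with at most a pole too — contradiction. (Equivalently, the product's Laurent series still has infinitely many negative powers.)
So the singularity is essential.

Final answer: essential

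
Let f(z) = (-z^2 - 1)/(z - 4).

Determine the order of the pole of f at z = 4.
Factor the denominator:
  z - 4 = (z - 4)

The numerator P(z) = -z^2 - 1 has P(4) = -17 ≠ 0, so no factor of (z - 4) cancels.
Near z = 4 we can therefore write f(z) = g(z)/(z - 4) with g analytic at 4 and g(4) ≠ 0 (g is just the numerator).

Hence z = 4 is a pole of order 1.

Final answer: 1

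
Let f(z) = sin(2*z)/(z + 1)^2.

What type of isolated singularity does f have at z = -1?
Write f(z) = g(z)/(z + 1)^2 with g(z) = sin(2*z).
g is entire and g(-1) = -sin(2) ≠ 0, so no factor of (z + 1) cancels: the Laurent expansion of f about z = -1 starts at the power -2, i.e. lim_{z→z₀} (z - z₀)^2 f(z) = -sin(2) is finite and nonzero.
So z = -1 is a pole of order 2.

Final answer: pole of order 2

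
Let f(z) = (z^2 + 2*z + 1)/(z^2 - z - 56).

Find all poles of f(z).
The singularities of f are the zeros of the denominator. Factoring,
  z^2 - z - 56 = (z - 8)*(z + 7)
so the candidates are z = 8, z = -7.

Check the numerator P(z) = z^2 + 2*z + 1 at each one:
  P(8) = 81 ≠ 0, so z = 8 is a (simple) pole.
  P(-7) = 36 ≠ 0, so z = -7 is a (simple) pole.

Poles of f: {-7, 8}

Final answer: {-7, 8}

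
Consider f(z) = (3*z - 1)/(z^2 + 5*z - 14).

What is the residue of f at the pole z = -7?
Write f(z) = P(z)/Q(z) with P(z) = 3*z - 1 and Q(z) = z^2 + 5*z - 14.
The denominator factors as Q(z) = (z - 2)*(z + 7), so z = -7 is a simple zero of Q and P is analytic there; z = -7 is therefore a simple pole and
  Res(f, z₀) = P(z₀)/Q'(z₀).

Q'(z) = 2*z + 5, so Q'(-7) = -9.
P(-7) = -22.

Res(f, -7) = (-22)/(-9) = 22/9

Final answer: 22/9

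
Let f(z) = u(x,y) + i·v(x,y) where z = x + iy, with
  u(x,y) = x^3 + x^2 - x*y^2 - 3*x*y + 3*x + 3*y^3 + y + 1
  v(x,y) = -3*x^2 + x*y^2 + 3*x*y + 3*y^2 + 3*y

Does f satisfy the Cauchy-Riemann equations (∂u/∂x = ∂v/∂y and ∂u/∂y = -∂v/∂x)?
∂u/∂x = 3*x^2 + 2*x - y^2 - 3*y + 3
∂v/∂y = 2*x*y + 3*x + 6*y + 3
∂u/∂y = -2*x*y - 3*x + 9*y^2 + 1
∂v/∂x = -6*x + y^2 + 3*y
∂u/∂x ≠ ∂v/∂y and ∂u/∂y ≠ -∂v/∂x; the Cauchy-Riemann equations are not satisfied, so f is not analytic.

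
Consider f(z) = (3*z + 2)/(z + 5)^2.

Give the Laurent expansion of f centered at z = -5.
Put w = z - (-5), i.e. z = w - 5. The denominator is w^2, so it suffices to rewrite the numerator in powers of w.

P(z) = 3*z + 2
P(w - 5) = -13 + 3*w

Dividing each term by w^2:
  f = -13/w^2 + 3/w

Substituting back w = z + 5:
  f(z) = -13/(z + 5)^2 + 3/(z + 5)

The series is finite because the numerator is a polynomial; the negative powers form the principal part, and the coefficient of 1/(z + 5) gives Res(f, -5) = 3.

Final answer: -13/(z + 5)^2 + 3/(z + 5)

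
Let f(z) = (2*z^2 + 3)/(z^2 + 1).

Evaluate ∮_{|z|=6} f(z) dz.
By the residue theorem, ∮_C f(z) dz = 2πi · (sum of the residues of f at the poles inside |z| = 6).

The denominator factors as (z + I)*(z - I), so the singularities of f are simple poles at z = -I, z = I.
  |-I|² = 1 < 36 = 6², so this pole is inside the contour.
  |I|² = 1 < 36 = 6², so this pole is inside the contour.

With P(z) = 2*z^2 + 3 and Q(z) = z^2 + 1, each pole is simple, so Res(f, z₀) = P(z₀)/Q'(z₀) with Q'(z) = 2*z.
  Res(f, -I) = P(-I)/Q'(-I) = (1)/(-2*I) = I/2
  Res(f, I) = P(I)/Q'(I) = (1)/(2*I) = -I/2

Sum of residues inside C: 0
∮_C f(z) dz = 2πi · (0) = 0

Final answer: 0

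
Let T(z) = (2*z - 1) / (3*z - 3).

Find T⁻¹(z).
Set w = T(z) = (2*z - 1) / (3*z - 3) and solve for z:
  w*(3*z - 3) = 2*z - 1
  -3*w + z*(3*w - 2) + 1 = 0
  z*(3*w - 2) = 3*w - 1
  z = (1 - 3*w)/(2 - 3*w)
Renaming the variable, T⁻¹(z) = (-3*z + 1)/(-3*z + 2) = (3*z - 1)/(3*z - 2).
(Check: ad - bc = -3 ≠ 0, so T is invertible.)

Final answer: (3*z - 1)/(3*z - 2)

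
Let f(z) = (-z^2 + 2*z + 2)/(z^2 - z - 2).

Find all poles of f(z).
The singularities of f are the zeros of the denominator. Factoring,
  z^2 - z - 2 = (z - 2)*(z + 1)
so the candidates are z = 2, z = -1.

Check the numerator P(z) = -z^2 + 2*z + 2 at each one:
  P(2) = 2 ≠ 0, so z = 2 is a (simple) pole.
  P(-1) = -1 ≠ 0, so z = -1 is a (simple) pole.

Poles of f: {-1, 2}

Final answer: {-1, 2}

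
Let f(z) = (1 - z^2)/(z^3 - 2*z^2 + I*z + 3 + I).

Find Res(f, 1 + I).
Write f(z) = P(z)/Q(z) with P(z) = 1 - z^2 and Q(z) = z^3 - 2*z^2 + I*z + 3 + I.
The denominator factors as Q(z) = (z - 1 - I)*(z - 2 + I)*(z + 1), so z = 1 + I is a simple zero of Q and P is analytic there; z = 1 + I is therefore a simple pole and
  Res(f, z₀) = P(z₀)/Q'(z₀).

Q'(z) = 3*z^2 - 4*z + I, so Q'(1 + I) = -4 + 3*I.
P(1 + I) = 1 - 2*I.

Res(f, 1 + I) = (1 - 2*I)/(-4 + 3*I) = -2/5 + I/5

Final answer: -2/5 + I/5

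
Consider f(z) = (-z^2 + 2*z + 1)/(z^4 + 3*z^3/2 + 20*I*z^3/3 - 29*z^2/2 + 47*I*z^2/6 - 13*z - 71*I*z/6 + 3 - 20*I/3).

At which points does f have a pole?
The singularities of f are the zeros of the denominator. Factoring,
  z^4 + 3*z^3/2 + 20*I*z^3/3 - 29*z^2/2 + 47*I*z^2/6 - 13*z - 71*I*z/6 + 3 - 20*I/3 = (z + 2*I)*(z + 1 + 2*I/3)*(z + I)*(z + 1/2 + 3*I)
so the candidates are z = -2*I, z = -1 - 2*I/3, z = -I, z = -1/2 - 3*I.

Check the numerator P(z) = -z^2 + 2*z + 1 at each one:
  P(-2*I) = 5 - 4*I ≠ 0, so z = -2*I is a (simple) pole.
  P(-1 - 2*I/3) = -14/9 - 8*I/3 ≠ 0, so z = -1 - 2*I/3 is a (simple) pole.
  P(-I) = 2 - 2*I ≠ 0, so z = -I is a (simple) pole.
  P(-1/2 - 3*I) = 35/4 - 9*I ≠ 0, so z = -1/2 - 3*I is a (simple) pole.

Poles of f: {-1 - 2*I/3, -1/2 - 3*I, -2*I, -I}

Final answer: {-1 - 2*I/3, -1/2 - 3*I, -2*I, -I}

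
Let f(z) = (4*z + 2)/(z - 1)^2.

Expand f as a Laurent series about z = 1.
Put w = z - (1), i.e. z = w + 1. The denominator is w^2, so it suffices to rewrite the numerator in powers of w.

P(z) = 4*z + 2
P(w + 1) = 6 + 4*w

Dividing each term by w^2:
  f = 6/w^2 + 4/w

Substituting back w = z - 1:
  f(z) = 6/(z - 1)^2 + 4/(z - 1)

The series is finite because the numerator is a polynomial; the negative powers form the principal part, and the coefficient of 1/(z - 1) gives Res(f, 1) = 4.

Final answer: 6/(z - 1)^2 + 4/(z - 1)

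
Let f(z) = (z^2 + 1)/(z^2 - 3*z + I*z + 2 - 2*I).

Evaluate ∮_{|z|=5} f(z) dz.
pi*(2 + 6*I)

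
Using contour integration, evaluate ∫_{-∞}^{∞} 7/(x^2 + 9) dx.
Let f(z) = 7/(z^2 + 9). The denominator has no real zeros and deg Q - deg P = 2 ≥ 2, so the integral of f over the upper semicircle |z| = R tends to 0 as R → ∞. Closing the contour in the upper half-plane,
  ∫_{-∞}^{∞} f(x) dx = 2πi · Σ Res(f, z_k)  over the poles with Im z_k > 0.

Zeros of the denominator: z^2 + 9 = 0 gives z = ±3*I.
Upper half-plane: z = 3*I (simple).

Each pole is a simple zero of Q(z) = z^2 + 9, so Res(f, z₀) = P(z₀)/Q'(z₀) with P(z) = 7, Q'(z) = 2*z:
  Res(f, 3*I) = (7)/(6*I) = -7*I/6

∫_{-∞}^{∞} f(x) dx = 2πi · (-7*I/6) = 7*pi/3

Final answer: 7*pi/3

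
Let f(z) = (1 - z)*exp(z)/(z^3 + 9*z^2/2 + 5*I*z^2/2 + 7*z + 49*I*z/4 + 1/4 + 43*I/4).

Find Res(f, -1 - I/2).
Write f(z) = P(z)/Q(z) with P(z) = (1 - z)*exp(z) and Q(z) = z^3 + 9*z^2/2 + 5*I*z^2/2 + 7*z + 49*I*z/4 + 1/4 + 43*I/4.
The denominator factors as Q(z) = (z + 3 - I)*(z + 1 + I/2)*(z + 1/2 + 3*I), so z = -1 - I/2 is a simple zero of Q and P is analytic there; z = -1 - I/2 is therefore a simple pole and
  Res(f, z₀) = P(z₀)/Q'(z₀).

Q'(z) = 3*z^2 + 9*z + 5*I*z + 7 + 49*I/4, so Q'(-1 - I/2) = 11/4 + 23*I/4.
P(-1 - I/2) = (2 + I/2)*exp(-1 - I/2).

Res(f, -1 - I/2) = ((2 + I/2)*exp(-1 - I/2))/(11/4 + 23*I/4) = (67/325 - 81*I/325)*exp(-1 - I/2)

Final answer: (67/325 - 81*I/325)*exp(-1 - I/2)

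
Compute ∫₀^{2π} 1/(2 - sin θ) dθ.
Call the integral J. The integrand is 2π-periodic and we integrate over a full period, so shifting θ does not change the value (θ → θ + π/2 turns sin θ into cos θ; θ → θ + π flips the sign of the trig term). Hence
  J = ∫₀^{2π} dθ/(2 + cos θ).
Put z = e^{iθ}: then cos θ = (z + 1/z)/2, dθ = dz/(iz), and z runs once counterclockwise around |z| = 1:
  J = ∮_{|z|=1} 1/(2 + (z + 1/z)/2) · dz/(iz) = (2/i) ∮_{|z|=1} dz/(z^2 + 4*z + 1).
The roots of z^2 + 4*z + 1 are z = (-2 ± sqrt(2^2 - 1^2)), with sqrt(3) = sqrt(3); their product is 1, so only z₊ = -2 + sqrt(3) lies inside the unit circle (z₋ = -2 - sqrt(3) lies outside).
z₊ is a simple zero of q(z) = z^2 + 4*z + 1, so Res(1/q, z₊) = 1/q'(z₊) with q'(z) = 2*z + 4; and q'(z₊) = (z₊ - z₋) = 2*sqrt(3).
Therefore J = (2/i) · 2πi · 1/(2*sqrt(3)) = 2*pi/(sqrt(3)) = 2*sqrt(3)*pi/3

Final answer: 2*sqrt(3)*pi/3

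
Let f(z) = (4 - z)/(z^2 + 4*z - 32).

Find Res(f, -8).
Write f(z) = P(z)/Q(z) with P(z) = 4 - z and Q(z) = z^2 + 4*z - 32.
The denominator factors as Q(z) = (z - 4)*(z + 8), so z = -8 is a simple zero of Q and P is analytic there; z = -8 is therefore a simple pole and
  Res(f, z₀) = P(z₀)/Q'(z₀).

Q'(z) = 2*z + 4, so Q'(-8) = -12.
P(-8) = 12.

Res(f, -8) = (12)/(-12) = -1

Final answer: -1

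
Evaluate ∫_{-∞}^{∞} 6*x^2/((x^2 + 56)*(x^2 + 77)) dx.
2*pi*(-2*sqrt(14) + sqrt(77))/7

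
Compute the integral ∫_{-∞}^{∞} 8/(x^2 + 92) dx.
Let f(z) = 8/(z^2 + 92). The denominator has no real zeros and deg Q - deg P = 2 ≥ 2, so the integral of f over the upper semicircle |z| = R tends to 0 as R → ∞. Closing the contour in the upper half-plane,
  ∫_{-∞}^{∞} f(x) dx = 2πi · Σ Res(f, z_k)  over the poles with Im z_k > 0.

Zeros of the denominator: z^2 + 92 = 0 gives z = ±2*sqrt(23)*I.
Upper half-plane: z = 2*sqrt(23)*I (simple).

Each pole is a simple zero of Q(z) = z^2 + 92, so Res(f, z₀) = P(z₀)/Q'(z₀) with P(z) = 8, Q'(z) = 2*z:
  Res(f, 2*sqrt(23)*I) = (8)/(4*sqrt(23)*I) = -2*sqrt(23)*I/23

∫_{-∞}^{∞} f(x) dx = 2πi · (-2*sqrt(23)*I/23) = 4*sqrt(23)*pi/23

Final answer: 4*sqrt(23)*pi/23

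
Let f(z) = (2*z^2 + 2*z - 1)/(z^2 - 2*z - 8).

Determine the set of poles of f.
{-2, 4}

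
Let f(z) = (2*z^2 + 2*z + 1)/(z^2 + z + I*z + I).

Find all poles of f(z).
The singularities of f are the zeros of the denominator. Factoring,
  z^2 + z + I*z + I = (z + I)*(z + 1)
so the candidates are z = -I, z = -1.

Check the numerator P(z) = 2*z^2 + 2*z + 1 at each one:
  P(-I) = -1 - 2*I ≠ 0, so z = -I is a (simple) pole.
  P(-1) = 1 ≠ 0, so z = -1 is a (simple) pole.

Poles of f: {-1, -I}

Final answer: {-1, -I}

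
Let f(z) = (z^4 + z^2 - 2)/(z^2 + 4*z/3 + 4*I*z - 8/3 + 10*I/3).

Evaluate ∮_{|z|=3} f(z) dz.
pi*(-24/5 + 18*I/5)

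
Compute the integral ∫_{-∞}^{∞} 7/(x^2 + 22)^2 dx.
Let f(z) = 7/(z^2 + 22)^2. The denominator has no real zeros and deg Q - deg P = 4 ≥ 2, so the integral of f over the upper semicircle |z| = R tends to 0 as R → ∞. Closing the contour in the upper half-plane,
  ∫_{-∞}^{∞} f(x) dx = 2πi · Σ Res(f, z_k)  over the poles with Im z_k > 0.

Zeros of the denominator: z^2 + 22 = 0 gives z = ±sqrt(22)*I.
Upper half-plane: z = sqrt(22)*I (a pole of order 2).

Write f(z) = g(z)/(z - sqrt(22)*I)^2 with g(z) = 7/(z + sqrt(22)*I)^2. For a double pole, Res(f, z₀) = g'(z₀):
  g'(z) = -14/(z + sqrt(22)*I)^3
  Res(f, sqrt(22)*I) = g'(sqrt(22)*I) = -7*sqrt(22)*I/1936

∫_{-∞}^{∞} f(x) dx = 2πi · (-7*sqrt(22)*I/1936) = 7*sqrt(22)*pi/968

Final answer: 7*sqrt(22)*pi/968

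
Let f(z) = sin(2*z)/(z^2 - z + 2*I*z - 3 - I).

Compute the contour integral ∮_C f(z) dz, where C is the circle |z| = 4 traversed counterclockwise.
By the residue theorem, ∮_C f(z) dz = 2πi · (sum of the residues of f at the poles inside |z| = 4).

The denominator factors as (z - 2 + I)*(z + 1 + I), so the singularities of f are simple poles at z = 2 - I, z = -1 - I.
  |2 - I|² = 5 < 16 = 4², so this pole is inside the contour.
  |-1 - I|² = 2 < 16 = 4², so this pole is inside the contour.

With P(z) = sin(2*z) and Q(z) = z^2 - z + 2*I*z - 3 - I, each pole is simple, so Res(f, z₀) = P(z₀)/Q'(z₀) with Q'(z) = 2*z - 1 + 2*I.
  Res(f, 2 - I) = P(2 - I)/Q'(2 - I) = (sin(4 - 2*I))/(3) = sin(4 - 2*I)/3
  Res(f, -1 - I) = P(-1 - I)/Q'(-1 - I) = (-sin(2 + 2*I))/(-3) = sin(2 + 2*I)/3

Sum of residues inside C: sin(2 + 2*I)/3 + sin(4 - 2*I)/3
∮_C f(z) dz = 2πi · (sin(2 + 2*I)/3 + sin(4 - 2*I)/3) = 2*I*pi*sin(4 - 2*I)/3 + 2*I*pi*sin(2 + 2*I)/3

Final answer: 2*I*pi*sin(4 - 2*I)/3 + 2*I*pi*sin(2 + 2*I)/3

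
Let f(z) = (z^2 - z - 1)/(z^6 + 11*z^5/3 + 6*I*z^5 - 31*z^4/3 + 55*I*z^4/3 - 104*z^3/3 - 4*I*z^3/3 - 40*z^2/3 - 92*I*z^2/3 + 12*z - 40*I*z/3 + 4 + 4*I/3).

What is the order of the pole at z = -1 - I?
Factor the denominator:
  z^6 + 11*z^5/3 + 6*I*z^5 - 31*z^4/3 + 55*I*z^4/3 - 104*z^3/3 - 4*I*z^3/3 - 40*z^2/3 - 92*I*z^2/3 + 12*z - 40*I*z/3 + 4 + 4*I/3 = (z + 1 + I)^4*(z - 1/3 + I)*(z + I)

The numerator P(z) = z^2 - z - 1 has P(-1 - I) = 3*I ≠ 0, so no factor of (z + 1 + I) cancels.
Near z = -1 - I we can therefore write f(z) = g(z)/(z + 1 + I)^4 with g analytic at -1 - I and g(-1 - I) ≠ 0 (g is the numerator divided by the remaining denominator factors).

Hence z = -1 - I is a pole of order 4.

Final answer: 4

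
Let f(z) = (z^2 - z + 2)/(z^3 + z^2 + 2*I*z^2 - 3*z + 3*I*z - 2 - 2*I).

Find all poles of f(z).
The singularities of f are the zeros of the denominator. Factoring,
  z^3 + z^2 + 2*I*z^2 - 3*z + 3*I*z - 2 - 2*I = (z + I)*(z - 1 + I)*(z + 2)
so the candidates are z = -I, z = 1 - I, z = -2.

Check the numerator P(z) = z^2 - z + 2 at each one:
  P(-I) = 1 + I ≠ 0, so z = -I is a (simple) pole.
  P(1 - I) = 1 - I ≠ 0, so z = 1 - I is a (simple) pole.
  P(-2) = 8 ≠ 0, so z = -2 is a (simple) pole.

Poles of f: {-2, -I, 1 - I}

Final answer: {-2, -I, 1 - I}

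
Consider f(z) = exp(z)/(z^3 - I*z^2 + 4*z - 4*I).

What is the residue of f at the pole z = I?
exp(I)/3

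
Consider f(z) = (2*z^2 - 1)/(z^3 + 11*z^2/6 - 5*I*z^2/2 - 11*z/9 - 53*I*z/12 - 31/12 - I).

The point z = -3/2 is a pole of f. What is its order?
1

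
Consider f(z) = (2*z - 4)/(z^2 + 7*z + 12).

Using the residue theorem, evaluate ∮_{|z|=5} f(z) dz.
4*I*pi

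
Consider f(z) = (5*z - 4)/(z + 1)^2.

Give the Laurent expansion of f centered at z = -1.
Put w = z - (-1), i.e. z = w - 1. The denominator is w^2, so it suffices to rewrite the numerator in powers of w.

P(z) = 5*z - 4
P(w - 1) = -9 + 5*w

Dividing each term by w^2:
  f = -9/w^2 + 5/w

Substituting back w = z + 1:
  f(z) = -9/(z + 1)^2 + 5/(z + 1)

The series is finite because the numerator is a polynomial; the negative powers form the principal part, and the coefficient of 1/(z + 1) gives Res(f, -1) = 5.

Final answer: -9/(z + 1)^2 + 5/(z + 1)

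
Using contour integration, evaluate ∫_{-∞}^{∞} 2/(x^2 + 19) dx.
Let f(z) = 2/(z^2 + 19). The denominator has no real zeros and deg Q - deg P = 2 ≥ 2, so the integral of f over the upper semicircle |z| = R tends to 0 as R → ∞. Closing the contour in the upper half-plane,
  ∫_{-∞}^{∞} f(x) dx = 2πi · Σ Res(f, z_k)  over the poles with Im z_k > 0.

Zeros of the denominator: z^2 + 19 = 0 gives z = ±sqrt(19)*I.
Upper half-plane: z = sqrt(19)*I (simple).

Each pole is a simple zero of Q(z) = z^2 + 19, so Res(f, z₀) = P(z₀)/Q'(z₀) with P(z) = 2, Q'(z) = 2*z:
  Res(f, sqrt(19)*I) = (2)/(2*sqrt(19)*I) = -sqrt(19)*I/19

∫_{-∞}^{∞} f(x) dx = 2πi · (-sqrt(19)*I/19) = 2*sqrt(19)*pi/19

Final answer: 2*sqrt(19)*pi/19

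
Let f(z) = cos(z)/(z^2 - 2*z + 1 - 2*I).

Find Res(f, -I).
Write f(z) = P(z)/Q(z) with P(z) = cos(z) and Q(z) = z^2 - 2*z + 1 - 2*I.
The denominator factors as Q(z) = (z + I)*(z - 2 - I), so z = -I is a simple zero of Q and P is analytic there; z = -I is therefore a simple pole and
  Res(f, z₀) = P(z₀)/Q'(z₀).

Q'(z) = 2*z - 2, so Q'(-I) = -2 - 2*I.
P(-I) = cosh(1).

Res(f, -I) = (cosh(1))/(-2 - 2*I) = (-1/4 + I/4)*cosh(1)

Final answer: (-1/4 + I/4)*cosh(1)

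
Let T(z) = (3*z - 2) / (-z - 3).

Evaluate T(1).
-1/4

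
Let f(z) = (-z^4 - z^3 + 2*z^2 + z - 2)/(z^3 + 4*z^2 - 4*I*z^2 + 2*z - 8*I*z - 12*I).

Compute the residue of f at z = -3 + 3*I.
437/50 + 442*I/25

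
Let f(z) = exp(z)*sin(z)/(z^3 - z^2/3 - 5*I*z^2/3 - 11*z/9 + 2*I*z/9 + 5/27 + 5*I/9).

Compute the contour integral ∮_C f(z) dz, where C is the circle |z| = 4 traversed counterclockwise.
By the residue theorem, ∮_C f(z) dz = 2πi · (sum of the residues of f at the poles inside |z| = 4).

The denominator factors as (z + 2/3 - I/3)*(z - 1/3 - I)*(z - 2/3 - I/3), so the singularities of f are simple poles at z = -2/3 + I/3, z = 1/3 + I, z = 2/3 + I/3.
  |-2/3 + I/3|² = 5/9 < 16 = 4², so this pole is inside the contour.
  |1/3 + I|² = 10/9 < 16 = 4², so this pole is inside the contour.
  |2/3 + I/3|² = 5/9 < 16 = 4², so this pole is inside the contour.

With P(z) = exp(z)*sin(z) and Q(z) = z^3 - z^2/3 - 5*I*z^2/3 - 11*z/9 + 2*I*z/9 + 5/27 + 5*I/9, each pole is simple, so Res(f, z₀) = P(z₀)/Q'(z₀) with Q'(z) = 3*z^2 - 2*z/3 - 10*I*z/3 - 11/9 + 2*I/9.
  Res(f, -2/3 + I/3) = P(-2/3 + I/3)/Q'(-2/3 + I/3) = (-exp(-2/3 + I/3)*sin(2/3 - I/3))/(4/3 + 8*I/9) = (-27/52 + 9*I/26)*exp(-2/3 + I/3)*sin(2/3 - I/3)
  Res(f, 1/3 + I) = P(1/3 + I)/Q'(1/3 + I) = (exp(1/3 + I)*sin(1/3 + I))/(-7/9 + 4*I/9) = (-63/65 - 36*I/65)*exp(1/3 + I)*sin(1/3 + I)
  Res(f, 2/3 + I/3) = P(2/3 + I/3)/Q'(2/3 + I/3) = (exp(2/3 + I/3)*sin(2/3 + I/3))/(4/9 - 8*I/9) = (9/20 + 9*I/10)*exp(2/3 + I/3)*sin(2/3 + I/3)

Sum of residues inside C: (-63/65 - 36*I/65)*exp(1/3 + I)*sin(1/3 + I) + (-27/52 + 9*I/26)*exp(-2/3 + I/3)*sin(2/3 - I/3) + (9/20 + 9*I/10)*exp(2/3 + I/3)*sin(2/3 + I/3)
∮_C f(z) dz = 2πi · ((-63/65 - 36*I/65)*exp(1/3 + I)*sin(1/3 + I) + (-27/52 + 9*I/26)*exp(-2/3 + I/3)*sin(2/3 - I/3) + (9/20 + 9*I/10)*exp(2/3 + I/3)*sin(2/3 + I/3)) = pi*(-9/5 + 9*I/10)*exp(2/3 + I/3)*sin(2/3 + I/3) + pi*(-9/13 - 27*I/26)*exp(-2/3 + I/3)*sin(2/3 - I/3) + pi*(72/65 - 126*I/65)*exp(1/3 + I)*sin(1/3 + I)

Final answer: pi*(-9/5 + 9*I/10)*exp(2/3 + I/3)*sin(2/3 + I/3) + pi*(-9/13 - 27*I/26)*exp(-2/3 + I/3)*sin(2/3 - I/3) + pi*(72/65 - 126*I/65)*exp(1/3 + I)*sin(1/3 + I)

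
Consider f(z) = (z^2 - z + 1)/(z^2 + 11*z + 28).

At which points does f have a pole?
{-7, -4}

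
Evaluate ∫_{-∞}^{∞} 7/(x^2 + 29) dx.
7*sqrt(29)*pi/29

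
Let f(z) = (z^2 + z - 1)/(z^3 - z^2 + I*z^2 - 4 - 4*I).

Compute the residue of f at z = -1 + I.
1/10 - I/5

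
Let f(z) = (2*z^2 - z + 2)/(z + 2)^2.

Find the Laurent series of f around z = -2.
Put w = z - (-2), i.e. z = w - 2. The denominator is w^2, so it suffices to rewrite the numerator in powers of w.

P(z) = 2*z^2 - z + 2
P(w - 2) = 12 - 9*w + 2*w^2

Dividing each term by w^2:
  f = 12/w^2 - 9/w + 2

Substituting back w = z + 2:
  f(z) = 12/(z + 2)^2 - 9/(z + 2) + 2

The series is finite because the numerator is a polynomial; the negative powers form the principal part, and the coefficient of 1/(z + 2) gives Res(f, -2) = -9.

Final answer: 12/(z + 2)^2 - 9/(z + 2) + 2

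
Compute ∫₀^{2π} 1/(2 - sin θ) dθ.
Call the integral J. The integrand is 2π-periodic and we integrate over a full period, so shifting θ does not change the value (θ → θ + π/2 turns sin θ into cos θ; θ → θ + π flips the sign of the trig term). Hence
  J = ∫₀^{2π} dθ/(2 + cos θ).
Put z = e^{iθ}: then cos θ = (z + 1/z)/2, dθ = dz/(iz), and z runs once counterclockwise around |z| = 1:
  J = ∮_{|z|=1} 1/(2 + (z + 1/z)/2) · dz/(iz) = (2/i) ∮_{|z|=1} dz/(z^2 + 4*z + 1).
The roots of z^2 + 4*z + 1 are z = (-2 ± sqrt(2^2 - 1^2)), with sqrt(3) = sqrt(3); their product is 1, so only z₊ = -2 + sqrt(3) lies inside the unit circle (z₋ = -2 - sqrt(3) lies outside).
z₊ is a simple zero of q(z) = z^2 + 4*z + 1, so Res(1/q, z₊) = 1/q'(z₊) with q'(z) = 2*z + 4; and q'(z₊) = (z₊ - z₋) = 2*sqrt(3).
Therefore J = (2/i) · 2πi · 1/(2*sqrt(3)) = 2*pi/(sqrt(3)) = 2*sqrt(3)*pi/3

Final answer: 2*sqrt(3)*pi/3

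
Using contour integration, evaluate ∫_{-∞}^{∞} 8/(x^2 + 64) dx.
Let f(z) = 8/(z^2 + 64). The denominator has no real zeros and deg Q - deg P = 2 ≥ 2, so the integral of f over the upper semicircle |z| = R tends to 0 as R → ∞. Closing the contour in the upper half-plane,
  ∫_{-∞}^{∞} f(x) dx = 2πi · Σ Res(f, z_k)  over the poles with Im z_k > 0.

Zeros of the denominator: z^2 + 64 = 0 gives z = ±8*I.
Upper half-plane: z = 8*I (simple).

Each pole is a simple zero of Q(z) = z^2 + 64, so Res(f, z₀) = P(z₀)/Q'(z₀) with P(z) = 8, Q'(z) = 2*z:
  Res(f, 8*I) = (8)/(16*I) = -I/2

∫_{-∞}^{∞} f(x) dx = 2πi · (-I/2) = pi

Final answer: pi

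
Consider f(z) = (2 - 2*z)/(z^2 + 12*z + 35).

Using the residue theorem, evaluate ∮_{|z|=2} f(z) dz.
0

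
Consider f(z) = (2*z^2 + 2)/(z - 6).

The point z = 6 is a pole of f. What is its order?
Factor the denominator:
  z - 6 = (z - 6)

The numerator P(z) = 2*z^2 + 2 has P(6) = 74 ≠ 0, so no factor of (z - 6) cancels.
Near z = 6 we can therefore write f(z) = g(z)/(z - 6) with g analytic at 6 and g(6) ≠ 0 (g is just the numerator).

Hence z = 6 is a pole of order 1.

Final answer: 1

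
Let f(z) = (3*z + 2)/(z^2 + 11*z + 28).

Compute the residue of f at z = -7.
Write f(z) = P(z)/Q(z) with P(z) = 3*z + 2 and Q(z) = z^2 + 11*z + 28.
The denominator factors as Q(z) = (z + 7)*(z + 4), so z = -7 is a simple zero of Q and P is analytic there; z = -7 is therefore a simple pole and
  Res(f, z₀) = P(z₀)/Q'(z₀).

Q'(z) = 2*z + 11, so Q'(-7) = -3.
P(-7) = -19.

Res(f, -7) = (-19)/(-3) = 19/3

Final answer: 19/3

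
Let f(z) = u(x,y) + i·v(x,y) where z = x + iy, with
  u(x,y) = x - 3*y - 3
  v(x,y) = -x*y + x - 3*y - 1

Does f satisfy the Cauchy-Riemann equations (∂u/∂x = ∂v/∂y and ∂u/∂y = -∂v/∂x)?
∂u/∂x = 1
∂v/∂y = -x - 3
∂u/∂y = -3
∂v/∂x = 1 - y
∂u/∂x ≠ ∂v/∂y and ∂u/∂y ≠ -∂v/∂x; the Cauchy-Riemann equations are not satisfied, so f is not analytic.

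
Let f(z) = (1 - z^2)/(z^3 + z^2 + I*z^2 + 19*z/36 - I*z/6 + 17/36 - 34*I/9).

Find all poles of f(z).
The singularities of f are the zeros of the denominator. Factoring,
  z^3 + z^2 + I*z^2 + 19*z/36 - I*z/6 + 17/36 - 34*I/9 = (z + 1/2 + 2*I)*(z + 3/2 - I/3)*(z - 1 - 2*I/3)
so the candidates are z = -1/2 - 2*I, z = -3/2 + I/3, z = 1 + 2*I/3.

Check the numerator P(z) = 1 - z^2 at each one:
  P(-1/2 - 2*I) = 19/4 - 2*I ≠ 0, so z = -1/2 - 2*I is a (simple) pole.
  P(-3/2 + I/3) = -41/36 + I ≠ 0, so z = -3/2 + I/3 is a (simple) pole.
  P(1 + 2*I/3) = 4/9 - 4*I/3 ≠ 0, so z = 1 + 2*I/3 is a (simple) pole.

Poles of f: {-3/2 + I/3, -1/2 - 2*I, 1 + 2*I/3}

Final answer: {-3/2 + I/3, -1/2 - 2*I, 1 + 2*I/3}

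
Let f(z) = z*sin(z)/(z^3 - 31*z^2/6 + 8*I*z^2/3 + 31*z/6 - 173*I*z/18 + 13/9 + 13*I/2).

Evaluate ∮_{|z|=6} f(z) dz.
pi*(-864/425 - 828*I/425)*sin(3/2 - I) + pi*(138/125 + 66*I/125)*sin(2/3 - I) + pi*(1974/2125 + 3018*I/2125)*sin(3 - 2*I/3)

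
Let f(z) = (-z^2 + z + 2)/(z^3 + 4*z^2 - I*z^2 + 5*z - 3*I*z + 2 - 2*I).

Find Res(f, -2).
Write f(z) = P(z)/Q(z) with P(z) = -z^2 + z + 2 and Q(z) = z^3 + 4*z^2 - I*z^2 + 5*z - 3*I*z + 2 - 2*I.
The denominator factors as Q(z) = (z + 1)*(z + 2)*(z + 1 - I), so z = -2 is a simple zero of Q and P is analytic there; z = -2 is therefore a simple pole and
  Res(f, z₀) = P(z₀)/Q'(z₀).

Q'(z) = 3*z^2 + 8*z - 2*I*z + 5 - 3*I, so Q'(-2) = 1 + I.
P(-2) = -4.

Res(f, -2) = (-4)/(1 + I) = -2 + 2*I

Final answer: -2 + 2*I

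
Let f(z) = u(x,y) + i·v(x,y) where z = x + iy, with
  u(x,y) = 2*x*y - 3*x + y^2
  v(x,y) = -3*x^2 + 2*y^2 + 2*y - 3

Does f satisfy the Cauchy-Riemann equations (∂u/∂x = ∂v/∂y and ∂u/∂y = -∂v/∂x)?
∂u/∂x = 2*y - 3
∂v/∂y = 4*y + 2
∂u/∂y = 2*x + 2*y
∂v/∂x = -6*x
∂u/∂x ≠ ∂v/∂y and ∂u/∂y ≠ -∂v/∂x; the Cauchy-Riemann equations are not satisfied, so f is not analytic.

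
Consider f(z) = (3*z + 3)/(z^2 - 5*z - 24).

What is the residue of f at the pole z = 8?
27/11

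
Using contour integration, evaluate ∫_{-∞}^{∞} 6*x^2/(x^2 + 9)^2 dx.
pi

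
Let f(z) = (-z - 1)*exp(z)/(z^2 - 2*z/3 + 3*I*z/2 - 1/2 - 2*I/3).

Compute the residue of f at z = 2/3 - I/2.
(-31/25 + 42*I/25)*exp(2/3 - I/2)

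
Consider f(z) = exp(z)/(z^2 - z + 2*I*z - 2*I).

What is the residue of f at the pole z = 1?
Write f(z) = P(z)/Q(z) with P(z) = exp(z) and Q(z) = z^2 - z + 2*I*z - 2*I.
The denominator factors as Q(z) = (z + 2*I)*(z - 1), so z = 1 is a simple zero of Q and P is analytic there; z = 1 is therefore a simple pole and
  Res(f, z₀) = P(z₀)/Q'(z₀).

Q'(z) = 2*z - 1 + 2*I, so Q'(1) = 1 + 2*I.
P(1) = exp(1).

Res(f, 1) = (exp(1))/(1 + 2*I) = exp(1)*(1/5 - 2*I/5)

Final answer: exp(1)*(1/5 - 2*I/5)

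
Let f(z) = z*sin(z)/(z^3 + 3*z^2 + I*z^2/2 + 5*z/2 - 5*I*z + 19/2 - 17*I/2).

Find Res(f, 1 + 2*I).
(6/65 - 4*I/65)*sin(1 + 2*I)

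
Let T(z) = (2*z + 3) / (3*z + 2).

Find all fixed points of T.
T(z) = z means 2*z + 3 = z*(3*z + 2), i.e.
  3*z^2 - 3 = 0.
Discriminant: (0)^2 - 4*(3)*(-3) = 36, so the roots are real.
  z = (0 ± sqrt(36))/(2*(3))
Fixed points: {-1, 1}

Final answer: {-1, 1}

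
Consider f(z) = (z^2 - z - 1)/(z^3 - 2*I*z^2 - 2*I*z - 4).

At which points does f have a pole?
The singularities of f are the zeros of the denominator. Factoring,
  z^3 - 2*I*z^2 - 2*I*z - 4 = (z - 2*I)*(z + 1 + I)*(z - 1 - I)
so the candidates are z = 2*I, z = -1 - I, z = 1 + I.

Check the numerator P(z) = z^2 - z - 1 at each one:
  P(2*I) = -5 - 2*I ≠ 0, so z = 2*I is a (simple) pole.
  P(-1 - I) = 3*I ≠ 0, so z = -1 - I is a (simple) pole.
  P(1 + I) = -2 + I ≠ 0, so z = 1 + I is a (simple) pole.

Poles of f: {-1 - I, 2*I, 1 + I}

Final answer: {-1 - I, 2*I, 1 + I}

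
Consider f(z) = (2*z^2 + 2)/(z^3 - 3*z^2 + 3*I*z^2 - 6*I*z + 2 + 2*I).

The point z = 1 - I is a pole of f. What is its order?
Factor the denominator:
  z^3 - 3*z^2 + 3*I*z^2 - 6*I*z + 2 + 2*I = (z - 1 + I)^3

The numerator P(z) = 2*z^2 + 2 has P(1 - I) = 2 - 4*I ≠ 0, so no factor of (z - 1 + I) cancels.
Near z = 1 - I we can therefore write f(z) = g(z)/(z - 1 + I)^3 with g analytic at 1 - I and g(1 - I) ≠ 0 (g is just the numerator).

Hence z = 1 - I is a pole of order 3.

Final answer: 3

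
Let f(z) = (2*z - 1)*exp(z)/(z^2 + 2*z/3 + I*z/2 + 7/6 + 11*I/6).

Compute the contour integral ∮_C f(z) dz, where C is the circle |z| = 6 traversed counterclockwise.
By the residue theorem, ∮_C f(z) dz = 2πi · (sum of the residues of f at the poles inside |z| = 6).

The denominator factors as (z - 1/3 + 3*I/2)*(z + 1 - I), so the singularities of f are simple poles at z = 1/3 - 3*I/2, z = -1 + I.
  |1/3 - 3*I/2|² = 85/36 < 36 = 6², so this pole is inside the contour.
  |-1 + I|² = 2 < 36 = 6², so this pole is inside the contour.

With P(z) = (2*z - 1)*exp(z) and Q(z) = z^2 + 2*z/3 + I*z/2 + 7/6 + 11*I/6, each pole is simple, so Res(f, z₀) = P(z₀)/Q'(z₀) with Q'(z) = 2*z + 2/3 + I/2.
  Res(f, 1/3 - 3*I/2) = P(1/3 - 3*I/2)/Q'(1/3 - 3*I/2) = ((-1/3 - 3*I)*exp(1/3 - 3*I/2))/(4/3 - 5*I/2) = (254/289 - 174*I/289)*exp(1/3 - 3*I/2)
  Res(f, -1 + I) = P(-1 + I)/Q'(-1 + I) = ((-3 + 2*I)*exp(-1 + I))/(-4/3 + 5*I/2) = (324/289 + 174*I/289)*exp(-1 + I)

Sum of residues inside C: (254/289 - 174*I/289)*exp(1/3 - 3*I/2) + (324/289 + 174*I/289)*exp(-1 + I)
∮_C f(z) dz = 2πi · ((254/289 - 174*I/289)*exp(1/3 - 3*I/2) + (324/289 + 174*I/289)*exp(-1 + I)) = pi*(348/289 + 508*I/289)*exp(1/3 - 3*I/2) + pi*(-348/289 + 648*I/289)*exp(-1 + I)

Final answer: pi*(348/289 + 508*I/289)*exp(1/3 - 3*I/2) + pi*(-348/289 + 648*I/289)*exp(-1 + I)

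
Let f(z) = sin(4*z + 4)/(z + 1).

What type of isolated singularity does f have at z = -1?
Let u = z + 1. The argument of sin is 4*z + 4 = 4u, so
  f = sin(4u)/u = ((4u) - (4u)^3/6 + ...)/u = 4 - (32/3)*u^2 + ...
The Laurent expansion about u = 0 has no negative powers; equivalently lim_{z→-1} f(z) = 4 exists and is finite.
So the singularity is removable.

Final answer: removable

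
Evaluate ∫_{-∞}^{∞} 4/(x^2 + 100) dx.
Let f(z) = 4/(z^2 + 100). The denominator has no real zeros and deg Q - deg P = 2 ≥ 2, so the integral of f over the upper semicircle |z| = R tends to 0 as R → ∞. Closing the contour in the upper half-plane,
  ∫_{-∞}^{∞} f(x) dx = 2πi · Σ Res(f, z_k)  over the poles with Im z_k > 0.

Zeros of the denominator: z^2 + 100 = 0 gives z = ±10*I.
Upper half-plane: z = 10*I (simple).

Each pole is a simple zero of Q(z) = z^2 + 100, so Res(f, z₀) = P(z₀)/Q'(z₀) with P(z) = 4, Q'(z) = 2*z:
  Res(f, 10*I) = (4)/(20*I) = -I/5

∫_{-∞}^{∞} f(x) dx = 2πi · (-I/5) = 2*pi/5

Final answer: 2*pi/5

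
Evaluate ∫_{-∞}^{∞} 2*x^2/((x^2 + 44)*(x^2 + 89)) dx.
Let f(z) = 2*z^2/((z^2 + 44)*(z^2 + 89)). The denominator has no real zeros and deg Q - deg P = 2 ≥ 2, so the integral of f over the upper semicircle |z| = R tends to 0 as R → ∞. Closing the contour in the upper half-plane,
  ∫_{-∞}^{∞} f(x) dx = 2πi · Σ Res(f, z_k)  over the poles with Im z_k > 0.

Zeros of the denominator: z^2 + 44 = 0 gives z = ±2*sqrt(11)*I; z^2 + 89 = 0 gives z = ±sqrt(89)*I.
Upper half-plane: z = 2*sqrt(11)*I, z = sqrt(89)*I (simple).

Each pole is a simple zero of Q(z) = z^4 + 133*z^2 + 3916, so Res(f, z₀) = P(z₀)/Q'(z₀) with P(z) = 2*z^2, Q'(z) = 4*z^3 + 266*z:
  Res(f, 2*sqrt(11)*I) = (-88)/(180*sqrt(11)*I) = 2*sqrt(11)*I/45
  Res(f, sqrt(89)*I) = (-178)/(-90*sqrt(89)*I) = -sqrt(89)*I/45

Sum of residues: I*(-sqrt(89) + 2*sqrt(11))/45
∫_{-∞}^{∞} f(x) dx = 2πi · (I*(-sqrt(89) + 2*sqrt(11))/45) = 2*pi*(-2*sqrt(11) + sqrt(89))/45

Final answer: 2*pi*(-2*sqrt(11) + sqrt(89))/45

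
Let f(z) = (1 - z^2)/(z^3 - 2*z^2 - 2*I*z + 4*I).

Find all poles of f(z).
The singularities of f are the zeros of the denominator. Factoring,
  z^3 - 2*z^2 - 2*I*z + 4*I = (z + 1 + I)*(z - 1 - I)*(z - 2)
so the candidates are z = -1 - I, z = 1 + I, z = 2.

Check the numerator P(z) = 1 - z^2 at each one:
  P(-1 - I) = 1 - 2*I ≠ 0, so z = -1 - I is a (simple) pole.
  P(1 + I) = 1 - 2*I ≠ 0, so z = 1 + I is a (simple) pole.
  P(2) = -3 ≠ 0, so z = 2 is a (simple) pole.

Poles of f: {-1 - I, 1 + I, 2}

Final answer: {-1 - I, 1 + I, 2}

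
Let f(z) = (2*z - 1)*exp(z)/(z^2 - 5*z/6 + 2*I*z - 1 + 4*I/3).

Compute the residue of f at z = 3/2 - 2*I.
Write f(z) = P(z)/Q(z) with P(z) = (2*z - 1)*exp(z) and Q(z) = z^2 - 5*z/6 + 2*I*z - 1 + 4*I/3.
The denominator factors as Q(z) = (z - 3/2 + 2*I)*(z + 2/3), so z = 3/2 - 2*I is a simple zero of Q and P is analytic there; z = 3/2 - 2*I is therefore a simple pole and
  Res(f, z₀) = P(z₀)/Q'(z₀).

Q'(z) = 2*z - 5/6 + 2*I, so Q'(3/2 - 2*I) = 13/6 - 2*I.
P(3/2 - 2*I) = (2 - 4*I)*exp(3/2 - 2*I).

Res(f, 3/2 - 2*I) = ((2 - 4*I)*exp(3/2 - 2*I))/(13/6 - 2*I) = (444/313 - 168*I/313)*exp(3/2 - 2*I)

Final answer: (444/313 - 168*I/313)*exp(3/2 - 2*I)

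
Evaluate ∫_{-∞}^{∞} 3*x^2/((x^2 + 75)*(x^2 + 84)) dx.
pi*(-5*sqrt(3) + 2*sqrt(21))/3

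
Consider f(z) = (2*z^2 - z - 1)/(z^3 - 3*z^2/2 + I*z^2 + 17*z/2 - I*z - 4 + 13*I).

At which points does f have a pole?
The singularities of f are the zeros of the denominator. Factoring,
  z^3 - 3*z^2/2 + I*z^2 + 17*z/2 - I*z - 4 + 13*I = (z + 2*I)*(z - 1/2 - 3*I)*(z - 1 + 2*I)
so the candidates are z = -2*I, z = 1/2 + 3*I, z = 1 - 2*I.

Check the numerator P(z) = 2*z^2 - z - 1 at each one:
  P(-2*I) = -9 + 2*I ≠ 0, so z = -2*I is a (simple) pole.
  P(1/2 + 3*I) = -19 + 3*I ≠ 0, so z = 1/2 + 3*I is a (simple) pole.
  P(1 - 2*I) = -8 - 6*I ≠ 0, so z = 1 - 2*I is a (simple) pole.

Poles of f: {-2*I, 1/2 + 3*I, 1 - 2*I}

Final answer: {-2*I, 1/2 + 3*I, 1 - 2*I}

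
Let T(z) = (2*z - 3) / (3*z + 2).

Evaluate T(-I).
Substitute z = -I:
  numerator:   2*(-I) - 3 = -3 - 2*I
  denominator: 3*(-I) + 2 = 2 - 3*I
T(-I) = (-3 - 2*I)/(2 - 3*I); multiplying numerator and denominator by the conjugate 2 + 3*I gives (-13*I)/13 = -I

Final answer: -I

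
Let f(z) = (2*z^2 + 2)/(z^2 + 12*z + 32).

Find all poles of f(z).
{-8, -4}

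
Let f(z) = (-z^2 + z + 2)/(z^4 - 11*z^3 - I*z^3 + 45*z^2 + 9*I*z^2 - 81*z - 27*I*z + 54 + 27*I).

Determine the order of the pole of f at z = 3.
Factor the denominator:
  z^4 - 11*z^3 - I*z^3 + 45*z^2 + 9*I*z^2 - 81*z - 27*I*z + 54 + 27*I = (z - 3)^3*(z - 2 - I)

The numerator P(z) = -z^2 + z + 2 has P(3) = -4 ≠ 0, so no factor of (z - 3) cancels.
Near z = 3 we can therefore write f(z) = g(z)/(z - 3)^3 with g analytic at 3 and g(3) ≠ 0 (g is the numerator divided by the remaining denominator factors).

Hence z = 3 is a pole of order 3.

Final answer: 3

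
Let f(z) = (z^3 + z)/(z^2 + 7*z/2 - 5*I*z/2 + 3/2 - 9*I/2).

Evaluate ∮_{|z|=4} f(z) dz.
By the residue theorem, ∮_C f(z) dz = 2πi · (sum of the residues of f at the poles inside |z| = 4).

The denominator factors as (z + 3/2 - 3*I/2)*(z + 2 - I), so the singularities of f are simple poles at z = -3/2 + 3*I/2, z = -2 + I.
  |-3/2 + 3*I/2|² = 9/2 < 16 = 4², so this pole is inside the contour.
  |-2 + I|² = 5 < 16 = 4², so this pole is inside the contour.

With P(z) = z^3 + z and Q(z) = z^2 + 7*z/2 - 5*I*z/2 + 3/2 - 9*I/2, each pole is simple, so Res(f, z₀) = P(z₀)/Q'(z₀) with Q'(z) = 2*z + 7/2 - 5*I/2.
  Res(f, -3/2 + 3*I/2) = P(-3/2 + 3*I/2)/Q'(-3/2 + 3*I/2) = (21/4 + 33*I/4)/(1/2 + I/2) = 27/2 + 3*I
  Res(f, -2 + I) = P(-2 + I)/Q'(-2 + I) = (-4 + 12*I)/(-1/2 - I/2) = -8 - 16*I

Sum of residues inside C: 11/2 - 13*I
∮_C f(z) dz = 2πi · (11/2 - 13*I) = pi*(26 + 11*I)

Final answer: pi*(26 + 11*I)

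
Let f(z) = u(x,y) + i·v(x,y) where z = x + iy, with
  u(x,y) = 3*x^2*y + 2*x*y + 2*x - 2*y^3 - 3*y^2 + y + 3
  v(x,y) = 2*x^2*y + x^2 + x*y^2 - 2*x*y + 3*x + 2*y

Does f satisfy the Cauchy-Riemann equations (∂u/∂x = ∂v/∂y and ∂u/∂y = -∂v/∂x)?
∂u/∂x = 6*x*y + 2*y + 2
∂v/∂y = 2*x^2 + 2*x*y - 2*x + 2
∂u/∂y = 3*x^2 + 2*x - 6*y^2 - 6*y + 1
∂v/∂x = 4*x*y + 2*x + y^2 - 2*y + 3
∂u/∂x ≠ ∂v/∂y and ∂u/∂y ≠ -∂v/∂x; the Cauchy-Riemann equations are not satisfied, so f is not analytic.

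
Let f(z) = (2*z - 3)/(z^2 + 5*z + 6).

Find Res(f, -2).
Write f(z) = P(z)/Q(z) with P(z) = 2*z - 3 and Q(z) = z^2 + 5*z + 6.
The denominator factors as Q(z) = (z + 3)*(z + 2), so z = -2 is a simple zero of Q and P is analytic there; z = -2 is therefore a simple pole and
  Res(f, z₀) = P(z₀)/Q'(z₀).

Q'(z) = 2*z + 5, so Q'(-2) = 1.
P(-2) = -7.

Res(f, -2) = (-7)/(1) = -7

Final answer: -7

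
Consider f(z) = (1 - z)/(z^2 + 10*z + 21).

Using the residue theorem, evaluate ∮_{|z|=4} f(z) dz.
2*I*pi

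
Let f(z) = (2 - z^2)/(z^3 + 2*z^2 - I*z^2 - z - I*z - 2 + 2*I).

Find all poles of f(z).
{-2, -1 + I, 1}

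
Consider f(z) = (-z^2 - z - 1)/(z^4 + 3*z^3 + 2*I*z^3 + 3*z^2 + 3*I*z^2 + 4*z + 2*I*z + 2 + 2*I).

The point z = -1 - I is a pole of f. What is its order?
Factor the denominator:
  z^4 + 3*z^3 + 2*I*z^3 + 3*z^2 + 3*I*z^2 + 4*z + 2*I*z + 2 + 2*I = (z + 1 + I)^3*(z - I)

The numerator P(z) = -z^2 - z - 1 has P(-1 - I) = -I ≠ 0, so no factor of (z + 1 + I) cancels.
Near z = -1 - I we can therefore write f(z) = g(z)/(z + 1 + I)^3 with g analytic at -1 - I and g(-1 - I) ≠ 0 (g is the numerator divided by the remaining denominator factors).

Hence z = -1 - I is a pole of order 3.

Final answer: 3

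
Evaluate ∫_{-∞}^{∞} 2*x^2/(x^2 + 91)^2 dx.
sqrt(91)*pi/91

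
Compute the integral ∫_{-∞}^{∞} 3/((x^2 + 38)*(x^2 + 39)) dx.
pi*(-38*sqrt(39) + 39*sqrt(38))/494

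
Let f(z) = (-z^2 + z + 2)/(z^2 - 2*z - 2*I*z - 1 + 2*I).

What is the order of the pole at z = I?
Factor the denominator:
  z^2 - 2*z - 2*I*z - 1 + 2*I = (z - I)*(z - 2 - I)

The numerator P(z) = -z^2 + z + 2 has P(I) = 3 + I ≠ 0, so no factor of (z - I) cancels.
Near z = I we can therefore write f(z) = g(z)/(z - I) with g analytic at I and g(I) ≠ 0 (g is the numerator divided by the remaining denominator factors).

Hence z = I is a pole of order 1.

Final answer: 1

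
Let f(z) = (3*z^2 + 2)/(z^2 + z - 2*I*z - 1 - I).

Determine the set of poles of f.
The singularities of f are the zeros of the denominator. Factoring,
  z^2 + z - 2*I*z - 1 - I = (z + 1 - I)*(z - I)
so the candidates are z = -1 + I, z = I.

Check the numerator P(z) = 3*z^2 + 2 at each one:
  P(-1 + I) = 2 - 6*I ≠ 0, so z = -1 + I is a (simple) pole.
  P(I) = -1 ≠ 0, so z = I is a (simple) pole.

Poles of f: {-1 + I, I}

Final answer: {-1 + I, I}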